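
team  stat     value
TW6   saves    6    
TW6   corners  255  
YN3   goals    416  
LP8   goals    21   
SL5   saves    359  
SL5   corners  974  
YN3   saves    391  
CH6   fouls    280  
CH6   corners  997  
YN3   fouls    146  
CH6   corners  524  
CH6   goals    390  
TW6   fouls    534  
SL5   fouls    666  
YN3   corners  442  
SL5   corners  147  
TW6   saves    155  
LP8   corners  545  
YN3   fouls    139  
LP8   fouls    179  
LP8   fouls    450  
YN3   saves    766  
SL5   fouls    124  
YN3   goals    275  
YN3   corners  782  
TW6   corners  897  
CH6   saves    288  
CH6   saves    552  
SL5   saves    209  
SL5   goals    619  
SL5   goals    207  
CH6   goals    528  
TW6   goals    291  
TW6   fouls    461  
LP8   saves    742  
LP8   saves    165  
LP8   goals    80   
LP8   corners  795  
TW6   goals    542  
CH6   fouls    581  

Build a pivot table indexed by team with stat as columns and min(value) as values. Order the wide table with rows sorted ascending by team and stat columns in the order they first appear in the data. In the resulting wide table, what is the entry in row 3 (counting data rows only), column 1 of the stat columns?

209

With rows sorted ascending by team, row 3 is team=SL5. stat columns in first-appearance order: saves, corners, goals, fouls; column 1 is saves.
Long rows with team=SL5, stat=saves: min(359, 209) = 209.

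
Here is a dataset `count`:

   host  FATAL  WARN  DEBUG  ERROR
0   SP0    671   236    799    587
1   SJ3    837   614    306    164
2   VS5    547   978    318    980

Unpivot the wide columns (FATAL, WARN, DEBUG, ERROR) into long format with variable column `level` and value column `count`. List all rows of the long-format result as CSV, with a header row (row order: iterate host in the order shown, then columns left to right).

host,level,count
SP0,FATAL,671
SP0,WARN,236
SP0,DEBUG,799
SP0,ERROR,587
SJ3,FATAL,837
SJ3,WARN,614
SJ3,DEBUG,306
SJ3,ERROR,164
VS5,FATAL,547
VS5,WARN,978
VS5,DEBUG,318
VS5,ERROR,980

Each (host, column) pair becomes one row: 3 × 4 = 12 rows.
For example, (SP0, FATAL) → count=671.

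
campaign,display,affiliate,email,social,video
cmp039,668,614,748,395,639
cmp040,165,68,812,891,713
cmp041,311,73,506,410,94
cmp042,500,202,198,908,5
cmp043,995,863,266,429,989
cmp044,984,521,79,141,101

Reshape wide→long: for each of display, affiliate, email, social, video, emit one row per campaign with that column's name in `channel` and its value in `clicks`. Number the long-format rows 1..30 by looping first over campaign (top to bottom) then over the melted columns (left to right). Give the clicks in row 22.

863

30 rows total (6 × 5). Row 22: index ⌊(22-1)/5⌋ = 4 into campaign → cmp043; (22-1) mod 5 = 1 into the melted columns → affiliate.
So row 22 is (cmp043, affiliate, 863); clicks = 863.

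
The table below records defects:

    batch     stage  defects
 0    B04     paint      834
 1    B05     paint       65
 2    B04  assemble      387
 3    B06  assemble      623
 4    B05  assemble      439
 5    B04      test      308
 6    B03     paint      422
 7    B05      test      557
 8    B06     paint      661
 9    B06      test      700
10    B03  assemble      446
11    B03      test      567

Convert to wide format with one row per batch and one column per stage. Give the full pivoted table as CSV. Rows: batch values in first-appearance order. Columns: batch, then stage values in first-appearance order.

batch,paint,assemble,test
B04,834,387,308
B05,65,439,557
B06,661,623,700
B03,422,446,567

Columns: batch plus the 3 distinct stage values (paint, assemble, test).
For example, row B04 column paint takes defects=834 from the long row (B04, paint).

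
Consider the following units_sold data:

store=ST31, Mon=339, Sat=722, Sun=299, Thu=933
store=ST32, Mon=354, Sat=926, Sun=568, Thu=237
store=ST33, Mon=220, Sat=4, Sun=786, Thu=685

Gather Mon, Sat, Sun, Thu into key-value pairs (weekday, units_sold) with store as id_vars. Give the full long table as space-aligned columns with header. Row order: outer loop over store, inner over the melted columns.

store  weekday  units_sold
ST31   Mon      339       
ST31   Sat      722       
ST31   Sun      299       
ST31   Thu      933       
ST32   Mon      354       
ST32   Sat      926       
ST32   Sun      568       
ST32   Thu      237       
ST33   Mon      220       
ST33   Sat      4         
ST33   Sun      786       
ST33   Thu      685       

Each (store, column) pair becomes one row: 3 × 4 = 12 rows.
For example, (ST31, Mon) → units_sold=339.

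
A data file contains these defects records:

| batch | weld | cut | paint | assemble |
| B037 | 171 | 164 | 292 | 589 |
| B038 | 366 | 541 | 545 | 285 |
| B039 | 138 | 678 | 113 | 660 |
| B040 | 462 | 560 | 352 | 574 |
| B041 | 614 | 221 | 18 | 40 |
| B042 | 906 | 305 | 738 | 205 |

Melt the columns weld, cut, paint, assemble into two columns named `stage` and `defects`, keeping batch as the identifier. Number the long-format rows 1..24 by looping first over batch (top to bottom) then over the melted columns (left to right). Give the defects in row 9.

138

24 rows total (6 × 4). Row 9: index ⌊(9-1)/4⌋ = 2 into batch → B039; (9-1) mod 4 = 0 into the melted columns → weld.
So row 9 is (B039, weld, 138); defects = 138.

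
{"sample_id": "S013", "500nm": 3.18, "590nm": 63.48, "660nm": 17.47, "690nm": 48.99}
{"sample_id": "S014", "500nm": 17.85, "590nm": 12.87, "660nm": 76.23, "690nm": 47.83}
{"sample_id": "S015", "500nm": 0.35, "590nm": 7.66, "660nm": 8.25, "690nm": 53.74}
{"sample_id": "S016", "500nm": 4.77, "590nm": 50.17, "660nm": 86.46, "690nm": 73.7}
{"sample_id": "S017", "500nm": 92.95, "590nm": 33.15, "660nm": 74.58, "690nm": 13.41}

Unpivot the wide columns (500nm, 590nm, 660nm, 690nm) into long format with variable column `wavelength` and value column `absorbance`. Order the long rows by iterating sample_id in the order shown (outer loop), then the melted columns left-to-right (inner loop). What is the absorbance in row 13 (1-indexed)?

4.77

20 rows total (5 × 4). Row 13: index ⌊(13-1)/4⌋ = 3 into sample_id → S016; (13-1) mod 4 = 0 into the melted columns → 500nm.
So row 13 is (S016, 500nm, 4.77); absorbance = 4.77.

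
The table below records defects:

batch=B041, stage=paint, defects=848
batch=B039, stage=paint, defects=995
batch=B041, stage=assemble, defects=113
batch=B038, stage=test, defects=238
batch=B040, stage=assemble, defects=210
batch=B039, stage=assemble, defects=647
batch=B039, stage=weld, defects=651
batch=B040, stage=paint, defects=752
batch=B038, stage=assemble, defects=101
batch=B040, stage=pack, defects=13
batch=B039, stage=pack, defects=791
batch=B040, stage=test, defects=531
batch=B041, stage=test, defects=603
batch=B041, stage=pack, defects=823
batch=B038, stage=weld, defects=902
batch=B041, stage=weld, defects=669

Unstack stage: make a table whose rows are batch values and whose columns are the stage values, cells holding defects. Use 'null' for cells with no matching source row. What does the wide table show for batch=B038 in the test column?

238

The long row with batch=B038, stage=test has defects=238.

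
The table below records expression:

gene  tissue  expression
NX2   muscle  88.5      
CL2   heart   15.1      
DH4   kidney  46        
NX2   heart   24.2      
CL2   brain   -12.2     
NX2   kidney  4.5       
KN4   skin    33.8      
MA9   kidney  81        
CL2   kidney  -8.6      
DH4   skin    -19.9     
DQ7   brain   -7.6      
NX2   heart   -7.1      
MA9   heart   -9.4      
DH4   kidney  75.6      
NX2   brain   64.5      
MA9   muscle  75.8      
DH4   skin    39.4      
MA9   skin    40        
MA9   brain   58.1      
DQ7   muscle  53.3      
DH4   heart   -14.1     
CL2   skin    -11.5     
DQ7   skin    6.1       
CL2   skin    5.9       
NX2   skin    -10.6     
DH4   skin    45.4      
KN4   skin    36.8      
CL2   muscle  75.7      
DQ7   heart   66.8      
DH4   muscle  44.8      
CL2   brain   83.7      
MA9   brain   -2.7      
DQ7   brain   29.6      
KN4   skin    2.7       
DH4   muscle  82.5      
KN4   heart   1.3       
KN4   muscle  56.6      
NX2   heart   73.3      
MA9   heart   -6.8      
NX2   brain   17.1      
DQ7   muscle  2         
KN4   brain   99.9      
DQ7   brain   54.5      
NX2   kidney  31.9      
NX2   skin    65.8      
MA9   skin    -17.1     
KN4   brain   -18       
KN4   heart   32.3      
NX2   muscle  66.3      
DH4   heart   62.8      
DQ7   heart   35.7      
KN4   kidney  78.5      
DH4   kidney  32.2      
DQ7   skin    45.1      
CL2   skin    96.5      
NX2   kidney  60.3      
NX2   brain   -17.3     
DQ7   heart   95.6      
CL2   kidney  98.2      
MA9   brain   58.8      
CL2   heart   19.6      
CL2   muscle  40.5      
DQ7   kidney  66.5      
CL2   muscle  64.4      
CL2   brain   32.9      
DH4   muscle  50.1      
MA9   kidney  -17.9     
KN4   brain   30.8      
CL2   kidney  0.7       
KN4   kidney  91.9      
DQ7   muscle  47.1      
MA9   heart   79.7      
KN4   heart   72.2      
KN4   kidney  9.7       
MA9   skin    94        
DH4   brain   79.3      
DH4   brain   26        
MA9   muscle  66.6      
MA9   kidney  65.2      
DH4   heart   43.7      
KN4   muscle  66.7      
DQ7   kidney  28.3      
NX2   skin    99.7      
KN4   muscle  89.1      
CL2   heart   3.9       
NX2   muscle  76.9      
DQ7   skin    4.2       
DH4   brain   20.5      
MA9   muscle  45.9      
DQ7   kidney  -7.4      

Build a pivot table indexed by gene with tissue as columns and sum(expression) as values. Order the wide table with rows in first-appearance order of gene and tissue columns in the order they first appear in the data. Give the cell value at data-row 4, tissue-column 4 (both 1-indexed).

With rows in first-appearance order of gene, row 4 is gene=KN4. tissue columns in first-appearance order: muscle, heart, kidney, brain, skin; column 4 is brain.
Long rows with gene=KN4, tissue=brain: 99.9 + -18 + 30.8 = 112.7.

112.7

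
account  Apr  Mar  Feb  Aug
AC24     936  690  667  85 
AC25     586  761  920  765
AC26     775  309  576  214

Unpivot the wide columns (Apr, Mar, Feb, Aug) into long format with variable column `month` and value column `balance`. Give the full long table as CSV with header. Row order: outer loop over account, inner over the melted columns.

Each (account, column) pair becomes one row: 3 × 4 = 12 rows.
For example, (AC24, Apr) → balance=936.

account,month,balance
AC24,Apr,936
AC24,Mar,690
AC24,Feb,667
AC24,Aug,85
AC25,Apr,586
AC25,Mar,761
AC25,Feb,920
AC25,Aug,765
AC26,Apr,775
AC26,Mar,309
AC26,Feb,576
AC26,Aug,214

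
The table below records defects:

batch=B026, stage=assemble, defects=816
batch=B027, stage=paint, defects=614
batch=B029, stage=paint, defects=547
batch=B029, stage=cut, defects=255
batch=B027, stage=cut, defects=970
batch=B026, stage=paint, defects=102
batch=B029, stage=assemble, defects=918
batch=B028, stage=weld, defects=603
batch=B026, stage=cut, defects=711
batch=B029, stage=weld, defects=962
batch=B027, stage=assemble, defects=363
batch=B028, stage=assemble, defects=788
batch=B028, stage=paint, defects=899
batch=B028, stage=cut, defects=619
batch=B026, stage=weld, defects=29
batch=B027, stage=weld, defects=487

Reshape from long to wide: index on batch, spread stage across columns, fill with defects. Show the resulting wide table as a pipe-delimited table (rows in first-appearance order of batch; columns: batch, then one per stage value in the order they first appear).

| batch | assemble | paint | cut | weld |
| B026 | 816 | 102 | 711 | 29 |
| B027 | 363 | 614 | 970 | 487 |
| B029 | 918 | 547 | 255 | 962 |
| B028 | 788 | 899 | 619 | 603 |

Columns: batch plus the 4 distinct stage values (assemble, paint, cut, weld).
For example, row B026 column assemble takes defects=816 from the long row (B026, assemble).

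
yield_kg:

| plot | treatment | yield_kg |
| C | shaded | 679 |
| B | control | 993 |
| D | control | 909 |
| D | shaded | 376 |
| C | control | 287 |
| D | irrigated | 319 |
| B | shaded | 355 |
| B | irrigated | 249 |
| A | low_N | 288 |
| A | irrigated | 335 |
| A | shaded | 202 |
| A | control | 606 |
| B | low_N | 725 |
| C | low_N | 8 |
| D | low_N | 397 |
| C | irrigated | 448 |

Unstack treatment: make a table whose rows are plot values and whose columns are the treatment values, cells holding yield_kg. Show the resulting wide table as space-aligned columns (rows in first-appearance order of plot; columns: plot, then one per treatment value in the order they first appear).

plot  shaded  control  irrigated  low_N
C     679     287      448        8    
B     355     993      249        725  
D     376     909      319        397  
A     202     606      335        288  

Columns: plot plus the 4 distinct treatment values (shaded, control, irrigated, low_N).
For example, row C column shaded takes yield_kg=679 from the long row (C, shaded).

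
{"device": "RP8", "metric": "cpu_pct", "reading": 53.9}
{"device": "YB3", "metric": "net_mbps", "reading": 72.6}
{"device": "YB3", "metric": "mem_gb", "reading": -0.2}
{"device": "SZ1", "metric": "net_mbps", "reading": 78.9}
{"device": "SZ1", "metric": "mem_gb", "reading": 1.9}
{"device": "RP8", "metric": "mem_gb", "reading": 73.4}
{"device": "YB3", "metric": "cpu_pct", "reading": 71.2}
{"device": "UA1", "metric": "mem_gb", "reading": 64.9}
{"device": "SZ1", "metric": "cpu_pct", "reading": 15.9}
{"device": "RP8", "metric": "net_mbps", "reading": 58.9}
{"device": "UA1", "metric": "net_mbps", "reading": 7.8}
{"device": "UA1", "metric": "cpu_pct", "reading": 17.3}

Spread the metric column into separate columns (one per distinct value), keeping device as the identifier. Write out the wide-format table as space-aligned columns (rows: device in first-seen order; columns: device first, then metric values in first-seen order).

device  cpu_pct  net_mbps  mem_gb
RP8     53.9     58.9      73.4  
YB3     71.2     72.6      -0.2  
SZ1     15.9     78.9      1.9   
UA1     17.3     7.8       64.9  

Columns: device plus the 3 distinct metric values (cpu_pct, net_mbps, mem_gb).
For example, row RP8 column cpu_pct takes reading=53.9 from the long row (RP8, cpu_pct).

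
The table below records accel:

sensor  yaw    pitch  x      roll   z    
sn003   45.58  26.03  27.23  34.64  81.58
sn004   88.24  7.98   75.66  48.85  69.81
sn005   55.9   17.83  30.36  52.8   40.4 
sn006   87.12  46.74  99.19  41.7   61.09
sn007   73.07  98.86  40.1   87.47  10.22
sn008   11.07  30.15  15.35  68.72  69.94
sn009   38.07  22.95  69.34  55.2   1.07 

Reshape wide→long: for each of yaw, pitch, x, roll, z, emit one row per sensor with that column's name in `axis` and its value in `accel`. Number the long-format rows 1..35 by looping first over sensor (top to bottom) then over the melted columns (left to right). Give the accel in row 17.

46.74

35 rows total (7 × 5). Row 17: index ⌊(17-1)/5⌋ = 3 into sensor → sn006; (17-1) mod 5 = 1 into the melted columns → pitch.
So row 17 is (sn006, pitch, 46.74); accel = 46.74.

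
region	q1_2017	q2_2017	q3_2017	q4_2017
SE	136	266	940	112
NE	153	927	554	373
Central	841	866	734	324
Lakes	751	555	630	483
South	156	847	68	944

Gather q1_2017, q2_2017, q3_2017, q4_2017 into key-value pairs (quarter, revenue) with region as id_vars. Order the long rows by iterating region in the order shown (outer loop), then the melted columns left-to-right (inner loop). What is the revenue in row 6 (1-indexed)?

20 rows total (5 × 4). Row 6: index ⌊(6-1)/4⌋ = 1 into region → NE; (6-1) mod 4 = 1 into the melted columns → q2_2017.
So row 6 is (NE, q2_2017, 927); revenue = 927.

927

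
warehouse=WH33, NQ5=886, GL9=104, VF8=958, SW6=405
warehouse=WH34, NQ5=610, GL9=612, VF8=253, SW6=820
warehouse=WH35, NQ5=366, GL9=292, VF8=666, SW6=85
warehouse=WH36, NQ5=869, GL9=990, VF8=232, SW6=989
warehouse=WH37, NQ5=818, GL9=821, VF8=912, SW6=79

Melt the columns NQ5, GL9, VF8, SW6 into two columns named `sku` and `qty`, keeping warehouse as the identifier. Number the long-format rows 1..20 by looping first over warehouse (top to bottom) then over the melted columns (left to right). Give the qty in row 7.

20 rows total (5 × 4). Row 7: index ⌊(7-1)/4⌋ = 1 into warehouse → WH34; (7-1) mod 4 = 2 into the melted columns → VF8.
So row 7 is (WH34, VF8, 253); qty = 253.

253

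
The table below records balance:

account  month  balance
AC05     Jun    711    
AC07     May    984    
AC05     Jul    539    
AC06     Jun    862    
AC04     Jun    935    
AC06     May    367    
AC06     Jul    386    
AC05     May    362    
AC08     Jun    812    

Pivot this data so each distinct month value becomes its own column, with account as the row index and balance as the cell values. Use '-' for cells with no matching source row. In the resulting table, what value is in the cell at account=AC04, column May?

No long-format row has account=AC04 and month=May, so the cell is -.

-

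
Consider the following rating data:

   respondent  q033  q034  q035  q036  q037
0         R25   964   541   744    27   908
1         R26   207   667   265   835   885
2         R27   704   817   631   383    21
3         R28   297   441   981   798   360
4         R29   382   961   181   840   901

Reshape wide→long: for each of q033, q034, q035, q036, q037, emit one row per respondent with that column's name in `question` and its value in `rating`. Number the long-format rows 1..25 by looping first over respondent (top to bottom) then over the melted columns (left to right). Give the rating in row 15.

21

25 rows total (5 × 5). Row 15: index ⌊(15-1)/5⌋ = 2 into respondent → R27; (15-1) mod 5 = 4 into the melted columns → q037.
So row 15 is (R27, q037, 21); rating = 21.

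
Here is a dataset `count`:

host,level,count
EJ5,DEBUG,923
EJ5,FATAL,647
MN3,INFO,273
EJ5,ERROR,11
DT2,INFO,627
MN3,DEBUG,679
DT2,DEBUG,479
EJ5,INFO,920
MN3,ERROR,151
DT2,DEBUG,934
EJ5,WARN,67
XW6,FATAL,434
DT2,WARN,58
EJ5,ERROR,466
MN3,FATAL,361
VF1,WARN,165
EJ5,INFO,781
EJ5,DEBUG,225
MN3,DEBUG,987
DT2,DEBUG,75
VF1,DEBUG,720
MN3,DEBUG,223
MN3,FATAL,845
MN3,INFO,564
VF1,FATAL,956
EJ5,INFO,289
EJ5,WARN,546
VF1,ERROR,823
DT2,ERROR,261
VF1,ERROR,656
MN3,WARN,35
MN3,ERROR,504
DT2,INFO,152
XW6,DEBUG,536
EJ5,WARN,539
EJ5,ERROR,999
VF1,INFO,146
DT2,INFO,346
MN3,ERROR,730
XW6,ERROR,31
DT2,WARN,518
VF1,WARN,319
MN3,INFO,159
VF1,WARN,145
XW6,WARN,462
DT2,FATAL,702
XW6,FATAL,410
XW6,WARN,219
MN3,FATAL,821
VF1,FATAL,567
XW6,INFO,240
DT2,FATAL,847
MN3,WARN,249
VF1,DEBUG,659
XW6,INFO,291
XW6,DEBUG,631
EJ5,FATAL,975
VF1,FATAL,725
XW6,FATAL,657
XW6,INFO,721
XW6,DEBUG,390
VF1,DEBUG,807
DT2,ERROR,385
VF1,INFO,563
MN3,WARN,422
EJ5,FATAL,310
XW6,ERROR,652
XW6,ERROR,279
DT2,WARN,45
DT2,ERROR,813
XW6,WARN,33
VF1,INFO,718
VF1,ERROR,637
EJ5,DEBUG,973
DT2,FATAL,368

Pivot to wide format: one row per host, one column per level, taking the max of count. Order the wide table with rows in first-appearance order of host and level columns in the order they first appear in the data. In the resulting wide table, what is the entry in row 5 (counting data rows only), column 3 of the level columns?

With rows in first-appearance order of host, row 5 is host=VF1. level columns in first-appearance order: DEBUG, FATAL, INFO, ERROR, WARN; column 3 is INFO.
Long rows with host=VF1, level=INFO: max(146, 563, 718) = 718.

718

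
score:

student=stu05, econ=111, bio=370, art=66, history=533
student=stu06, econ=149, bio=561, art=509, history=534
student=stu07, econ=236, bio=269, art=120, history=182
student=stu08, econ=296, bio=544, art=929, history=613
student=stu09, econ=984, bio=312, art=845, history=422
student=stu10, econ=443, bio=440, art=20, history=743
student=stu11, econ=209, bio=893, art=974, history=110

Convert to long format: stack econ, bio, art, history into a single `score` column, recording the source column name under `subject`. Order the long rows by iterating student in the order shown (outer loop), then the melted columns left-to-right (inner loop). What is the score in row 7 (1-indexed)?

28 rows total (7 × 4). Row 7: index ⌊(7-1)/4⌋ = 1 into student → stu06; (7-1) mod 4 = 2 into the melted columns → art.
So row 7 is (stu06, art, 509); score = 509.

509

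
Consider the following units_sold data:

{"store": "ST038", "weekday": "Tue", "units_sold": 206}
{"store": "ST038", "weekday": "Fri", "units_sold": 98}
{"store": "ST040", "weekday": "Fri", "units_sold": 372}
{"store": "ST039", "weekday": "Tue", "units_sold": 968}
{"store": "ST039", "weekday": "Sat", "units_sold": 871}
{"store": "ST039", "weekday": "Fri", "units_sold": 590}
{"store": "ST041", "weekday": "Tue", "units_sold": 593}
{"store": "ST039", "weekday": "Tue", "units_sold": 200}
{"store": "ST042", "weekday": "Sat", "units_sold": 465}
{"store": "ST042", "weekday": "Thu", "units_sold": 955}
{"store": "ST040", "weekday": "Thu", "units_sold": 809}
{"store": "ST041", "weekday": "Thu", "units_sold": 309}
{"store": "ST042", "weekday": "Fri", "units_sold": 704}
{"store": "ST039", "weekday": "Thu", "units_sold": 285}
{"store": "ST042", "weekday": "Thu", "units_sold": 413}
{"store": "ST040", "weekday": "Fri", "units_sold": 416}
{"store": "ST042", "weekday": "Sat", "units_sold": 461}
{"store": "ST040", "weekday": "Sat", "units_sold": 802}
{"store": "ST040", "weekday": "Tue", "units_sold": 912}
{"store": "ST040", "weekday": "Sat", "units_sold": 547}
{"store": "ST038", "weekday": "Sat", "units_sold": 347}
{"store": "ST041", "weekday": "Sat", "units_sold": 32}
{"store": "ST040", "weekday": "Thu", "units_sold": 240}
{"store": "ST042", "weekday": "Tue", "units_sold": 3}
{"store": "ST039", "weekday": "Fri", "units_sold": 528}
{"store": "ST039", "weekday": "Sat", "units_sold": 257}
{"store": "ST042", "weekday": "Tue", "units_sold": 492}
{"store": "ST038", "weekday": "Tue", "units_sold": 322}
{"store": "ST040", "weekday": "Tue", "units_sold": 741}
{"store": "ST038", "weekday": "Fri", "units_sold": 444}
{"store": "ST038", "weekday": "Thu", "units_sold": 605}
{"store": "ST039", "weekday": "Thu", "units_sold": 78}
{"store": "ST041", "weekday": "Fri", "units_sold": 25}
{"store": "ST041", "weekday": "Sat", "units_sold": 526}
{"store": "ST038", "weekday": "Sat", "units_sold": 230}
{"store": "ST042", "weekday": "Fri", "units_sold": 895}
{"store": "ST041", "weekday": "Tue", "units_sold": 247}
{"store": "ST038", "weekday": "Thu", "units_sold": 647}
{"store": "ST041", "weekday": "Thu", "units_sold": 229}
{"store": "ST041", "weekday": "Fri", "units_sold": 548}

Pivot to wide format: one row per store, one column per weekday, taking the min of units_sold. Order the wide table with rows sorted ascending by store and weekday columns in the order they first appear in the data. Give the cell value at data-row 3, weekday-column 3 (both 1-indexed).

547

With rows sorted ascending by store, row 3 is store=ST040. weekday columns in first-appearance order: Tue, Fri, Sat, Thu; column 3 is Sat.
Long rows with store=ST040, weekday=Sat: min(802, 547) = 547.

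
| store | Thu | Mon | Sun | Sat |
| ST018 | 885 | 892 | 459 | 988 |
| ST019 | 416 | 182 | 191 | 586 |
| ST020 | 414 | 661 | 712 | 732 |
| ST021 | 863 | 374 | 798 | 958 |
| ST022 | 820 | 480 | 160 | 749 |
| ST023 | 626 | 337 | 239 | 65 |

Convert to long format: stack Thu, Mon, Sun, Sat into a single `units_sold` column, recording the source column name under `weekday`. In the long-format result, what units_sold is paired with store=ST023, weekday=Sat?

Unpivoting turns each (store, wide-column) pair into one long row.
The wide cell at row ST023, column Sat holds 65, so the long row (ST023, Sat) has units_sold=65.

65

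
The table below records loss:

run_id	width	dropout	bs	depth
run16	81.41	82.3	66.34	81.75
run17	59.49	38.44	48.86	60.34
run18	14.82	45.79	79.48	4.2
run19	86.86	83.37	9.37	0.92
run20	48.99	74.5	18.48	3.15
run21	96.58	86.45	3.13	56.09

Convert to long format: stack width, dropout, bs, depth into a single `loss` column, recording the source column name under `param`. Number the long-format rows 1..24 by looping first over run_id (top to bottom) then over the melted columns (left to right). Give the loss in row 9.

14.82

24 rows total (6 × 4). Row 9: index ⌊(9-1)/4⌋ = 2 into run_id → run18; (9-1) mod 4 = 0 into the melted columns → width.
So row 9 is (run18, width, 14.82); loss = 14.82.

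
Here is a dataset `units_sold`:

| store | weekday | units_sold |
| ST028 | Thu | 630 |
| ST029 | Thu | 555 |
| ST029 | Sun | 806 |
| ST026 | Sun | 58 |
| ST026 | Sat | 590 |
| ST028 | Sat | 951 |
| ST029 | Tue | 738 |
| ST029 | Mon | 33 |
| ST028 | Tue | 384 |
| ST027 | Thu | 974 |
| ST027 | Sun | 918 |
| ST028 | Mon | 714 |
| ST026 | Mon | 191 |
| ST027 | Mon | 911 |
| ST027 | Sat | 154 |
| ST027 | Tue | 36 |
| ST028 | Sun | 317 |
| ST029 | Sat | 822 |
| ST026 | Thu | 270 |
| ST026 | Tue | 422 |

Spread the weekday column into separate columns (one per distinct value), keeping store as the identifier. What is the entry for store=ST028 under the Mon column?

Wide layout: rows indexed by store, columns are the 5 distinct weekday values (Thu, Sun, Sat, Tue, Mon).
Cell (store=ST028, weekday=Mon) draws from the long row where store=ST028 and weekday=Mon, which has units_sold=714.

714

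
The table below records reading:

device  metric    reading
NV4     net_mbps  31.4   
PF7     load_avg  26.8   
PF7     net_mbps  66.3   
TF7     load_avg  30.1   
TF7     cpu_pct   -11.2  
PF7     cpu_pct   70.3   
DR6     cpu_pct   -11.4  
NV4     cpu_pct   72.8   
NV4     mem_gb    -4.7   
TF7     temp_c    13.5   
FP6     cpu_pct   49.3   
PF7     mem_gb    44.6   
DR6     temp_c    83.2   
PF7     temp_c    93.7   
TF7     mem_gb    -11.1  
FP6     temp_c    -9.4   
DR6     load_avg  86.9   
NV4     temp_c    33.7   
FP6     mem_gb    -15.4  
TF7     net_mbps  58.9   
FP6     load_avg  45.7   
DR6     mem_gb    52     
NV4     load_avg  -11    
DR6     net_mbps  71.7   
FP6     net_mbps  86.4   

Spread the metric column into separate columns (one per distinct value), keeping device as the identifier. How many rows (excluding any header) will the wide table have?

5 distinct device values → 5 rows.

5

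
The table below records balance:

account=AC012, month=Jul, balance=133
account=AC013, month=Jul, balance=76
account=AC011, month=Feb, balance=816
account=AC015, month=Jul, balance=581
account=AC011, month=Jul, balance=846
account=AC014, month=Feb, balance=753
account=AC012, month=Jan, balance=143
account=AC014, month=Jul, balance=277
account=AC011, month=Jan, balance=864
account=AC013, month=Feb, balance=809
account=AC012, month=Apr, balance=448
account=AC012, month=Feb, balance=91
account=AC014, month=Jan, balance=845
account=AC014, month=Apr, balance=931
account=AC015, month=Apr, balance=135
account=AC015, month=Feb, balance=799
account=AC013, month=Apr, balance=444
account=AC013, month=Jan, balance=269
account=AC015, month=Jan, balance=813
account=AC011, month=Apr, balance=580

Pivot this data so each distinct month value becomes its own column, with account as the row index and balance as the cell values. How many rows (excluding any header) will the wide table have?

5

5 distinct account values → 5 rows.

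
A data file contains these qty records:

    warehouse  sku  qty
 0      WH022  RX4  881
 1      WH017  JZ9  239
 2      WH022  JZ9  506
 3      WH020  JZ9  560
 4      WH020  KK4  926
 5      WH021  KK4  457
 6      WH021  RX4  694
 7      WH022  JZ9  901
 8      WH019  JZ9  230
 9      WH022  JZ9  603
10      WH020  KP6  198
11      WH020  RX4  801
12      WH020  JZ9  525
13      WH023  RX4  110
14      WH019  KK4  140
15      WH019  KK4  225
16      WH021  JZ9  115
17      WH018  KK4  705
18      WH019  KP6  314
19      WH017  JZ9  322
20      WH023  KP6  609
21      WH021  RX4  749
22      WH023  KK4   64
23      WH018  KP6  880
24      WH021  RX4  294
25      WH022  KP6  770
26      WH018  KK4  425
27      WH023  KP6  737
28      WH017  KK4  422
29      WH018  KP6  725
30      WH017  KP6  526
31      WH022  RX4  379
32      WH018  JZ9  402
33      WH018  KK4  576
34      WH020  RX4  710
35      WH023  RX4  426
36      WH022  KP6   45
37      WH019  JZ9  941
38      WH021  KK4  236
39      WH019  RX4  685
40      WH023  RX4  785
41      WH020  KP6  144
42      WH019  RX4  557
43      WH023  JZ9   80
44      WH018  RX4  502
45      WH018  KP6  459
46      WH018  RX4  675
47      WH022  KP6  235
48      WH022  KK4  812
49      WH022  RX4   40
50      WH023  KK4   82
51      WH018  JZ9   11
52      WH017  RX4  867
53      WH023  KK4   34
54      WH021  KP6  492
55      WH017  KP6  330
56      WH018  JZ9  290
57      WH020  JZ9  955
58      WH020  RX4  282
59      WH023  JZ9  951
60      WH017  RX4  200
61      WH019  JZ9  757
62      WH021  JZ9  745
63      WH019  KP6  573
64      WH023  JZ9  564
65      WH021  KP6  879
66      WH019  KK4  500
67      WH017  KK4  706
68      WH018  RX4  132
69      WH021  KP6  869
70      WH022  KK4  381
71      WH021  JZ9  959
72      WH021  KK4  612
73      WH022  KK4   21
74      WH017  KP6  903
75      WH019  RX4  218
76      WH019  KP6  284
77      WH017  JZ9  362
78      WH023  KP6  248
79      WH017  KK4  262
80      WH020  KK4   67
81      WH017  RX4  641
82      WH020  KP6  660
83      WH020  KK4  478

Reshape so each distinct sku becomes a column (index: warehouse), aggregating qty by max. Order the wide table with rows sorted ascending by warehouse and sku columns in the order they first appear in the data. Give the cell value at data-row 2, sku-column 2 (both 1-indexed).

With rows sorted ascending by warehouse, row 2 is warehouse=WH018. sku columns in first-appearance order: RX4, JZ9, KK4, KP6; column 2 is JZ9.
Long rows with warehouse=WH018, sku=JZ9: max(402, 11, 290) = 402.

402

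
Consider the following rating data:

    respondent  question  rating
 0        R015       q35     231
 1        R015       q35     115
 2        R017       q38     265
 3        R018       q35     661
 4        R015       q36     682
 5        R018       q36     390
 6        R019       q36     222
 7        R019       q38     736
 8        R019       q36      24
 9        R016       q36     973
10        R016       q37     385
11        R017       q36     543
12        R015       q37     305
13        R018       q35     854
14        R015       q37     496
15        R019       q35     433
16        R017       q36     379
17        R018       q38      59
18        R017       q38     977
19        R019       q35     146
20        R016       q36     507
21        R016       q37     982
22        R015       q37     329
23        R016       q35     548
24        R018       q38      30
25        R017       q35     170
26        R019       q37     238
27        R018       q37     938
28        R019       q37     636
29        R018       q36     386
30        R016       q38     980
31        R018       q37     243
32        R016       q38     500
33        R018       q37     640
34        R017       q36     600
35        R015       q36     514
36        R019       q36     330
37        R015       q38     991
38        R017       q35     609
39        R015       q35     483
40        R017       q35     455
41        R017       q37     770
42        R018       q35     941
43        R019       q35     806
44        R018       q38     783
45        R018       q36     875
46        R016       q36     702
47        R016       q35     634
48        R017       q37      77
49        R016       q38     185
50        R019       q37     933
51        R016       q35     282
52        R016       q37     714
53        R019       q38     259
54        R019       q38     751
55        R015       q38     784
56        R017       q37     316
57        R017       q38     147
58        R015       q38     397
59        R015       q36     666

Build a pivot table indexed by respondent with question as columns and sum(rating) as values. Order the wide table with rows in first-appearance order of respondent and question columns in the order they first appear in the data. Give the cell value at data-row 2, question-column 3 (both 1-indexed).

With rows in first-appearance order of respondent, row 2 is respondent=R017. question columns in first-appearance order: q35, q38, q36, q37; column 3 is q36.
Long rows with respondent=R017, question=q36: 543 + 379 + 600 = 1522.

1522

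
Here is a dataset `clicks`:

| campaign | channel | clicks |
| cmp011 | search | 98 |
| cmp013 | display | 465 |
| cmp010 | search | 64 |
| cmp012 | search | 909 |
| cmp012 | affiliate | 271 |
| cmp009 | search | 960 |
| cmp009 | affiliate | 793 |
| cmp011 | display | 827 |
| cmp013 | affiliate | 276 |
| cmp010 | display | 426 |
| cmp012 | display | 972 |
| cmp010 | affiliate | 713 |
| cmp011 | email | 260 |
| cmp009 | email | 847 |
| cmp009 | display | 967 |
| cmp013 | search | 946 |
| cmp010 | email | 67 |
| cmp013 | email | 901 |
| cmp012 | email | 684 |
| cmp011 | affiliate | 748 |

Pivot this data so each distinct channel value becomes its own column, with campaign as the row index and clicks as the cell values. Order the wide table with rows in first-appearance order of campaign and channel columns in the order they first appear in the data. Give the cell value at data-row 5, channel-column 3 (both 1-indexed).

793

With rows in first-appearance order of campaign, row 5 is campaign=cmp009. channel columns in first-appearance order: search, display, affiliate, email; column 3 is affiliate.
Long rows with campaign=cmp009, channel=affiliate: clicks = 793.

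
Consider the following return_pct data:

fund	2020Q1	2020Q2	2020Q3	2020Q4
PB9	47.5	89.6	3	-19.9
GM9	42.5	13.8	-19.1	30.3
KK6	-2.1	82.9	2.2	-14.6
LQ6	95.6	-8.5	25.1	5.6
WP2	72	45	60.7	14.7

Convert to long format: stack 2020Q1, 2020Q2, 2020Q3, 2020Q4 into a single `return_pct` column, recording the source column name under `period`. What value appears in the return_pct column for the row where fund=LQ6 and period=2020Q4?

5.6

Unpivoting turns each (fund, wide-column) pair into one long row.
The wide cell at row LQ6, column 2020Q4 holds 5.6, so the long row (LQ6, 2020Q4) has return_pct=5.6.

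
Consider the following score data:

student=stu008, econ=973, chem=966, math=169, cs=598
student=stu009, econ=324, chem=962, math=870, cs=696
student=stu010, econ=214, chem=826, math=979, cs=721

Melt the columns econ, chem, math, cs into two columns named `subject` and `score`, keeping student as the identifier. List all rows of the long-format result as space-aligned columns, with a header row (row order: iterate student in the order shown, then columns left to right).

Each (student, column) pair becomes one row: 3 × 4 = 12 rows.
For example, (stu008, econ) → score=973.

student  subject  score
stu008   econ     973  
stu008   chem     966  
stu008   math     169  
stu008   cs       598  
stu009   econ     324  
stu009   chem     962  
stu009   math     870  
stu009   cs       696  
stu010   econ     214  
stu010   chem     826  
stu010   math     979  
stu010   cs       721  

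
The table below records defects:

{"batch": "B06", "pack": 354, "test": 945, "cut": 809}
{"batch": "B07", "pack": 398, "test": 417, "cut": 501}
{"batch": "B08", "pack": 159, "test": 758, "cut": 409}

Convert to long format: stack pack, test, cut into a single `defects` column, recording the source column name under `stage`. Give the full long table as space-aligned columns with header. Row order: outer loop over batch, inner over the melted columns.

Each (batch, column) pair becomes one row: 3 × 3 = 9 rows.
For example, (B06, pack) → defects=354.

batch  stage  defects
B06    pack   354    
B06    test   945    
B06    cut    809    
B07    pack   398    
B07    test   417    
B07    cut    501    
B08    pack   159    
B08    test   758    
B08    cut    409    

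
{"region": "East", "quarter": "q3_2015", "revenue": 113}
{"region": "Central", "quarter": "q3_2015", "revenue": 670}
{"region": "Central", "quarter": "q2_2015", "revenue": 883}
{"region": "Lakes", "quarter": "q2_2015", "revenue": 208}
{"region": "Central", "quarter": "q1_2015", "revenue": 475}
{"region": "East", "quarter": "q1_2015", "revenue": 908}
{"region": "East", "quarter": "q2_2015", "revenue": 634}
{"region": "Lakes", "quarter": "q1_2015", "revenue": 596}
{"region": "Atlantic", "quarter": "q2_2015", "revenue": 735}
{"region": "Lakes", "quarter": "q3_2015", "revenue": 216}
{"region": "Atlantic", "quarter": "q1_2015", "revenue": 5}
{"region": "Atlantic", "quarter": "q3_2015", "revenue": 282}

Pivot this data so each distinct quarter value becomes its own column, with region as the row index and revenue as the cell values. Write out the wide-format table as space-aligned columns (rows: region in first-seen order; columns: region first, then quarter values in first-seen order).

Columns: region plus the 3 distinct quarter values (q3_2015, q2_2015, q1_2015).
For example, row East column q3_2015 takes revenue=113 from the long row (East, q3_2015).

region    q3_2015  q2_2015  q1_2015
East      113      634      908    
Central   670      883      475    
Lakes     216      208      596    
Atlantic  282      735      5      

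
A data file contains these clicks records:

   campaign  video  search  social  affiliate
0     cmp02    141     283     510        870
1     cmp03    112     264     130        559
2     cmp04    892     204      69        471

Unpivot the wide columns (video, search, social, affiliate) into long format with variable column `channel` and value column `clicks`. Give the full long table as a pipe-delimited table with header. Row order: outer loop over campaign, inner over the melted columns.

| campaign | channel | clicks |
| cmp02 | video | 141 |
| cmp02 | search | 283 |
| cmp02 | social | 510 |
| cmp02 | affiliate | 870 |
| cmp03 | video | 112 |
| cmp03 | search | 264 |
| cmp03 | social | 130 |
| cmp03 | affiliate | 559 |
| cmp04 | video | 892 |
| cmp04 | search | 204 |
| cmp04 | social | 69 |
| cmp04 | affiliate | 471 |

Each (campaign, column) pair becomes one row: 3 × 4 = 12 rows.
For example, (cmp02, video) → clicks=141.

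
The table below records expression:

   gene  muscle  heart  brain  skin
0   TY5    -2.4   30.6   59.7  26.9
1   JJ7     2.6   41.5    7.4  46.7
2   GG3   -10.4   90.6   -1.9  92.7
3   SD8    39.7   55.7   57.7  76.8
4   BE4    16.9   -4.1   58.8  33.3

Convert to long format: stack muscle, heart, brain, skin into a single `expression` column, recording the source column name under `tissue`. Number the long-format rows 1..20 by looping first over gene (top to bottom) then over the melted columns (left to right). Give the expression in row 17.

16.9

20 rows total (5 × 4). Row 17: index ⌊(17-1)/4⌋ = 4 into gene → BE4; (17-1) mod 4 = 0 into the melted columns → muscle.
So row 17 is (BE4, muscle, 16.9); expression = 16.9.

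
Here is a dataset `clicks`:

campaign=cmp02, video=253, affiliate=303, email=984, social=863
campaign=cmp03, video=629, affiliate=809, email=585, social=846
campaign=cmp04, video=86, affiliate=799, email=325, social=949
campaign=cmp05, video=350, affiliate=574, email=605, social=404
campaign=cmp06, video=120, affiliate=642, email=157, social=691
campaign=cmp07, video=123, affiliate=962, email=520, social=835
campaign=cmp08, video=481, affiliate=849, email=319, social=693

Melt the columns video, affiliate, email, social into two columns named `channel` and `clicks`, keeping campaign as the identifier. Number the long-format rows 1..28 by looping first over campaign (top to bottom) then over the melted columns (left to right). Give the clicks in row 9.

28 rows total (7 × 4). Row 9: index ⌊(9-1)/4⌋ = 2 into campaign → cmp04; (9-1) mod 4 = 0 into the melted columns → video.
So row 9 is (cmp04, video, 86); clicks = 86.

86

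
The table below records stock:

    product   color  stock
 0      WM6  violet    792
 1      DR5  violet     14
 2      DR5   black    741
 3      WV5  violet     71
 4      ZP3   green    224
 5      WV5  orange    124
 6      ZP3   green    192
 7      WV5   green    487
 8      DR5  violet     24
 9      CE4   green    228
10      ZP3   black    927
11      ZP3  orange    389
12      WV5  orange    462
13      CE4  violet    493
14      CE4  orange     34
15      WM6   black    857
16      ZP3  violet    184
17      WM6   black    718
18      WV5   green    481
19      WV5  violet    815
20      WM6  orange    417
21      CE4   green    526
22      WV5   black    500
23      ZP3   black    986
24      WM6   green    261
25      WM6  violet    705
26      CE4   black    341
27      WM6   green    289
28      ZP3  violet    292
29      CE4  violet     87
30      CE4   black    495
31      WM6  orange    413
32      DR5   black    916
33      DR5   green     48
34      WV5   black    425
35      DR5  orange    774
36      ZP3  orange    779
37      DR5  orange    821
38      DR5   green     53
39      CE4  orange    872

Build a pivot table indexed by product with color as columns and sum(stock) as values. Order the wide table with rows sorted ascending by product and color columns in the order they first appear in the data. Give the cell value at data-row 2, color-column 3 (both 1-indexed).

101

With rows sorted ascending by product, row 2 is product=DR5. color columns in first-appearance order: violet, black, green, orange; column 3 is green.
Long rows with product=DR5, color=green: 48 + 53 = 101.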